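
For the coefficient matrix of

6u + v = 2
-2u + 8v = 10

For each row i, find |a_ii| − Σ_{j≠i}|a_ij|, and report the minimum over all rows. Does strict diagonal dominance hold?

5

row 1: |6| − (1) = 5
row 2: |8| − (2) = 6
minimum over rows = 5 → strictly diagonally dominant (convergence guaranteed)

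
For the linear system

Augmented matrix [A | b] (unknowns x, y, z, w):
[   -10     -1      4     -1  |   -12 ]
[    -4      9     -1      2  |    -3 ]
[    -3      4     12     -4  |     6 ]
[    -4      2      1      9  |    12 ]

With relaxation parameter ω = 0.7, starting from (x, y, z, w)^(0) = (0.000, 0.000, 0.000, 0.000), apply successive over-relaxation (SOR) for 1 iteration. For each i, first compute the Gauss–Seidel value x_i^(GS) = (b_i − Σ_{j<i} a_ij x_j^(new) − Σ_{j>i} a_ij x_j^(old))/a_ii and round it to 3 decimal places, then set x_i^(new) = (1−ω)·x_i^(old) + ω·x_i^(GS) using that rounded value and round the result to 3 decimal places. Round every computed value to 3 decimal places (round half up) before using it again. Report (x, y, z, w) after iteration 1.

(0.840, 0.028, 0.491, 1.152)

Iteration 1:
  x: GS value = (-12 - (-1)·0.000 - (4)·0.000 - (-1)·0.000) / (-10) = 1.200;  x ← (1−ω)·0.000 + ω·1.200 = 0.840
  y: GS value = (-3 - (-4)·0.840 - (-1)·0.000 - (2)·0.000) / (9) = 0.040;  y ← (1−ω)·0.000 + ω·0.040 = 0.028
  z: GS value = (6 - (-3)·0.840 - (4)·0.028 - (-4)·0.000) / (12) = 0.701;  z ← (1−ω)·0.000 + ω·0.701 = 0.491
  w: GS value = (12 - (-4)·0.840 - (2)·0.028 - (1)·0.491) / (9) = 1.646;  w ← (1−ω)·0.000 + ω·1.646 = 1.152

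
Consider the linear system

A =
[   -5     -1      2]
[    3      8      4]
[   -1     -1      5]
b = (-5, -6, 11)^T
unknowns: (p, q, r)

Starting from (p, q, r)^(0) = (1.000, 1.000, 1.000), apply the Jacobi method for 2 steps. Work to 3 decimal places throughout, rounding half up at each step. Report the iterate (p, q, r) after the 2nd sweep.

Iteration 1:
  p = (-5 - (-1)·1.000 - (2)·1.000) / (-5) = 1.200
  q = (-6 - (3)·1.000 - (4)·1.000) / (8) = -1.625
  r = (11 - (-1)·1.000 - (-1)·1.000) / (5) = 2.600
Iteration 2:
  p = (-5 - (-1)·-1.625 - (2)·2.600) / (-5) = 2.365
  q = (-6 - (3)·1.200 - (4)·2.600) / (8) = -2.500
  r = (11 - (-1)·1.200 - (-1)·-1.625) / (5) = 2.115

(2.365, -2.500, 2.115)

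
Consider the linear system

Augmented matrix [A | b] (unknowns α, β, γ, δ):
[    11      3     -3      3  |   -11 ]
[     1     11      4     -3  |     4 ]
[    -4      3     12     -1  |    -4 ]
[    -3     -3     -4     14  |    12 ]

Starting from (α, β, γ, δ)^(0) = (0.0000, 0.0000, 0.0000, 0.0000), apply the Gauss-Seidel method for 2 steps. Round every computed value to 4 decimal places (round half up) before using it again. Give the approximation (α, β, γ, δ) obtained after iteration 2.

Iteration 1:
  α = (-11 - (3)·0.0000 - (-3)·0.0000 - (3)·0.0000) / (11) = -1.0000
  β = (4 - (1)·-1.0000 - (4)·0.0000 - (-3)·0.0000) / (11) = 0.4545
  γ = (-4 - (-4)·-1.0000 - (3)·0.4545 - (-1)·0.0000) / (12) = -0.7803
  δ = (12 - (-3)·-1.0000 - (-3)·0.4545 - (-4)·-0.7803) / (14) = 0.5173
Iteration 2:
  α = (-11 - (3)·0.4545 - (-3)·-0.7803 - (3)·0.5173) / (11) = -1.4778
  β = (4 - (1)·-1.4778 - (4)·-0.7803 - (-3)·0.5173) / (11) = 0.9228
  γ = (-4 - (-4)·-1.4778 - (3)·0.9228 - (-1)·0.5173) / (12) = -1.0135
  δ = (12 - (-3)·-1.4778 - (-3)·0.9228 - (-4)·-1.0135) / (14) = 0.4486

(-1.4778, 0.9228, -1.0135, 0.4486)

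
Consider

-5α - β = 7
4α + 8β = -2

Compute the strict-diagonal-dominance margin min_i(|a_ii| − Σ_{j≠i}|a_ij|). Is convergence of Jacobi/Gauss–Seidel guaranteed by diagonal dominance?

row 1: |-5| − (1) = 4
row 2: |8| − (4) = 4
minimum over rows = 4 → strictly diagonally dominant (convergence guaranteed)

4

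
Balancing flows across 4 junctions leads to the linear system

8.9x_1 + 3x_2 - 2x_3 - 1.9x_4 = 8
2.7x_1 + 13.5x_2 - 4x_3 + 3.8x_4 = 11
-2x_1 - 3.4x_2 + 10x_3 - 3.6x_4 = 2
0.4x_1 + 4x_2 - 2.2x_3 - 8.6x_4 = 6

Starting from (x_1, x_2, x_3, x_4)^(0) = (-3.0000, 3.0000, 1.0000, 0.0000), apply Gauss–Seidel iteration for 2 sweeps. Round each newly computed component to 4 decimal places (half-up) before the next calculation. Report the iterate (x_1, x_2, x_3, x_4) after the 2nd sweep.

(0.5930, 0.9669, 0.5258, -0.3549)

Iteration 1:
  x_1 = (8 - (3)·3.0000 - (-2)·1.0000 - (-1.9)·0.0000) / (8.9) = 0.1124
  x_2 = (11 - (2.7)·0.1124 - (-4)·1.0000 - (3.8)·0.0000) / (13.5) = 1.0886
  x_3 = (2 - (-2)·0.1124 - (-3.4)·1.0886 - (-3.6)·0.0000) / (10) = 0.5926
  x_4 = (6 - (0.4)·0.1124 - (4)·1.0886 - (-2.2)·0.5926) / (-8.6) = -0.3377
Iteration 2:
  x_1 = (8 - (3)·1.0886 - (-2)·0.5926 - (-1.9)·-0.3377) / (8.9) = 0.5930
  x_2 = (11 - (2.7)·0.5930 - (-4)·0.5926 - (3.8)·-0.3377) / (13.5) = 0.9669
  x_3 = (2 - (-2)·0.5930 - (-3.4)·0.9669 - (-3.6)·-0.3377) / (10) = 0.5258
  x_4 = (6 - (0.4)·0.5930 - (4)·0.9669 - (-2.2)·0.5258) / (-8.6) = -0.3549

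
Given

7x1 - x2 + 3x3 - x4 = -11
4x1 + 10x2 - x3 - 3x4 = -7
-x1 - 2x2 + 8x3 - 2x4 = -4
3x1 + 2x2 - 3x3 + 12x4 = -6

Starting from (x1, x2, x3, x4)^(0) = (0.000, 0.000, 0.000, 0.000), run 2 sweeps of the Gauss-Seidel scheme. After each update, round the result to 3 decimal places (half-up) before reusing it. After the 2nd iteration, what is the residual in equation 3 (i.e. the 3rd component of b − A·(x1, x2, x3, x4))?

-0.091

Iteration 1:
  x1 = (-11 - (-1)·0.000 - (3)·0.000 - (-1)·0.000) / (7) = -1.571
  x2 = (-7 - (4)·-1.571 - (-1)·0.000 - (-3)·0.000) / (10) = -0.072
  x3 = (-4 - (-1)·-1.571 - (-2)·-0.072 - (-2)·0.000) / (8) = -0.714
  x4 = (-6 - (3)·-1.571 - (2)·-0.072 - (-3)·-0.714) / (12) = -0.274
Iteration 2:
  x1 = (-11 - (-1)·-0.072 - (3)·-0.714 - (-1)·-0.274) / (7) = -1.315
  x2 = (-7 - (4)·-1.315 - (-1)·-0.714 - (-3)·-0.274) / (10) = -0.328
  x3 = (-4 - (-1)·-1.315 - (-2)·-0.328 - (-2)·-0.274) / (8) = -0.815
  x4 = (-6 - (3)·-1.315 - (2)·-0.328 - (-3)·-0.815) / (12) = -0.320
Residual b − A·x = (0.002, -0.235, -0.091, -0.004)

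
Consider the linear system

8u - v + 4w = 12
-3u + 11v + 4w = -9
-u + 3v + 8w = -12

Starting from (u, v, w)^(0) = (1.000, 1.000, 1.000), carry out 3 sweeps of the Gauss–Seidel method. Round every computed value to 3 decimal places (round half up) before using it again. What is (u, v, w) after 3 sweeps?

(2.155, 0.239, -1.320)

Iteration 1:
  u = (12 - (-1)·1.000 - (4)·1.000) / (8) = 1.125
  v = (-9 - (-3)·1.125 - (4)·1.000) / (11) = -0.875
  w = (-12 - (-1)·1.125 - (3)·-0.875) / (8) = -1.031
Iteration 2:
  u = (12 - (-1)·-0.875 - (4)·-1.031) / (8) = 1.906
  v = (-9 - (-3)·1.906 - (4)·-1.031) / (11) = 0.077
  w = (-12 - (-1)·1.906 - (3)·0.077) / (8) = -1.291
Iteration 3:
  u = (12 - (-1)·0.077 - (4)·-1.291) / (8) = 2.155
  v = (-9 - (-3)·2.155 - (4)·-1.291) / (11) = 0.239
  w = (-12 - (-1)·2.155 - (3)·0.239) / (8) = -1.320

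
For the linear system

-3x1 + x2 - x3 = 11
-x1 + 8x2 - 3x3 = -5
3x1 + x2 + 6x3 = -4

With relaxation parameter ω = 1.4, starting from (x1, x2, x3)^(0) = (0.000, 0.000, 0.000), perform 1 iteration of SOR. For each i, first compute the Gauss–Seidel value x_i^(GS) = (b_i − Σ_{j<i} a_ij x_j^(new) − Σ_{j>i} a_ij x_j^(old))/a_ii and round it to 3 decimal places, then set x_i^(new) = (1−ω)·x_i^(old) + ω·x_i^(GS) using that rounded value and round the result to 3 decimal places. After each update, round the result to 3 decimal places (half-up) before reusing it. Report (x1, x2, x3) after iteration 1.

Iteration 1:
  x1: GS value = (11 - (1)·0.000 - (-1)·0.000) / (-3) = -3.667;  x1 ← (1−ω)·0.000 + ω·-3.667 = -5.134
  x2: GS value = (-5 - (-1)·-5.134 - (-3)·0.000) / (8) = -1.267;  x2 ← (1−ω)·0.000 + ω·-1.267 = -1.774
  x3: GS value = (-4 - (3)·-5.134 - (1)·-1.774) / (6) = 2.196;  x3 ← (1−ω)·0.000 + ω·2.196 = 3.074

(-5.134, -1.774, 3.074)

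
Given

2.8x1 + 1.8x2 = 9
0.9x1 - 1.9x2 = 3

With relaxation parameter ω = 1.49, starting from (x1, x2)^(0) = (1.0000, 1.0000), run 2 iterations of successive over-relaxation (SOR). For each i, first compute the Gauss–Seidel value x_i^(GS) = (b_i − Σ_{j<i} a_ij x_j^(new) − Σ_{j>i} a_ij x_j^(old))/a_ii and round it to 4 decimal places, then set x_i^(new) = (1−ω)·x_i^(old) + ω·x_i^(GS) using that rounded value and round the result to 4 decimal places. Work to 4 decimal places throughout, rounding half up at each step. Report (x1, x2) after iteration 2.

(3.6159, 0.4367)

Iteration 1:
  x1: GS value = (9 - (1.8)·1.0000) / (2.8) = 2.5714;  x1 ← (1−ω)·1.0000 + ω·2.5714 = 3.3414
  x2: GS value = (3 - (0.9)·3.3414) / (-1.9) = 0.0038;  x2 ← (1−ω)·1.0000 + ω·0.0038 = -0.4843
Iteration 2:
  x1: GS value = (9 - (1.8)·-0.4843) / (2.8) = 3.5256;  x1 ← (1−ω)·3.3414 + ω·3.5256 = 3.6159
  x2: GS value = (3 - (0.9)·3.6159) / (-1.9) = 0.1338;  x2 ← (1−ω)·-0.4843 + ω·0.1338 = 0.4367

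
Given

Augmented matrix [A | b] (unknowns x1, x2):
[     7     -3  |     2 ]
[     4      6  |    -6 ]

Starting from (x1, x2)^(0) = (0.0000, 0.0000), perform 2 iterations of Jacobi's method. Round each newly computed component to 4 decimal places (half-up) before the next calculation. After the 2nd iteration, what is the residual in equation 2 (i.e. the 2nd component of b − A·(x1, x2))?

1.7146

Iteration 1:
  x1 = (2 - (-3)·0.0000) / (7) = 0.2857
  x2 = (-6 - (4)·0.0000) / (6) = -1.0000
Iteration 2:
  x1 = (2 - (-3)·-1.0000) / (7) = -0.1429
  x2 = (-6 - (4)·0.2857) / (6) = -1.1905
Residual b − A·x = (-0.5712, 1.7146)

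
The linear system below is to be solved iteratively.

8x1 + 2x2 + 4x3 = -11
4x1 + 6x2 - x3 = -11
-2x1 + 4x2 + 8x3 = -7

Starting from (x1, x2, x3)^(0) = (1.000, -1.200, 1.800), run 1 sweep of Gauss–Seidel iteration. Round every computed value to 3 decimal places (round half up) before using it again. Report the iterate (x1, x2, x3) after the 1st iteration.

(-1.975, -0.217, -1.260)

Iteration 1:
  x1 = (-11 - (2)·-1.200 - (4)·1.800) / (8) = -1.975
  x2 = (-11 - (4)·-1.975 - (-1)·1.800) / (6) = -0.217
  x3 = (-7 - (-2)·-1.975 - (4)·-0.217) / (8) = -1.260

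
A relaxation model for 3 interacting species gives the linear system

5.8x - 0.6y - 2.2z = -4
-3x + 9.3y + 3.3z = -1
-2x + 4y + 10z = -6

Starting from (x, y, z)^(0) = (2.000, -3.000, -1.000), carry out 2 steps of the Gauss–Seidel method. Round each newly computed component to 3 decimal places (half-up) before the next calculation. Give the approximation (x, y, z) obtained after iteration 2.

Iteration 1:
  x = (-4 - (-0.6)·-3.000 - (-2.2)·-1.000) / (5.8) = -1.379
  y = (-1 - (-3)·-1.379 - (3.3)·-1.000) / (9.3) = -0.198
  z = (-6 - (-2)·-1.379 - (4)·-0.198) / (10) = -0.797
Iteration 2:
  x = (-4 - (-0.6)·-0.198 - (-2.2)·-0.797) / (5.8) = -1.012
  y = (-1 - (-3)·-1.012 - (3.3)·-0.797) / (9.3) = -0.151
  z = (-6 - (-2)·-1.012 - (4)·-0.151) / (10) = -0.742

(-1.012, -0.151, -0.742)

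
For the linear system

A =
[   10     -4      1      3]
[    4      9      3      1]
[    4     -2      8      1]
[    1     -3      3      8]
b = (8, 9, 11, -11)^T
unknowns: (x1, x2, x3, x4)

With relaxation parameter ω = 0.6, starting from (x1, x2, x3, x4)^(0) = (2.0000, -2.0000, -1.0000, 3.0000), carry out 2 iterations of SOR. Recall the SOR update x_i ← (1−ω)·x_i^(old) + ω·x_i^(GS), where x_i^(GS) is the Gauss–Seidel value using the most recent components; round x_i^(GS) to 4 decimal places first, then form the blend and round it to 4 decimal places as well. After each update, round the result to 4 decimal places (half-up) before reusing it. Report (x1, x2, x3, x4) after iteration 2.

(0.4867, 0.3256, 0.7318, -0.8437)

Iteration 1:
  x1: GS value = (8 - (-4)·-2.0000 - (1)·-1.0000 - (3)·3.0000) / (10) = -0.8000;  x1 ← (1−ω)·2.0000 + ω·-0.8000 = 0.3200
  x2: GS value = (9 - (4)·0.3200 - (3)·-1.0000 - (1)·3.0000) / (9) = 0.8578;  x2 ← (1−ω)·-2.0000 + ω·0.8578 = -0.2853
  x3: GS value = (11 - (4)·0.3200 - (-2)·-0.2853 - (1)·3.0000) / (8) = 0.7687;  x3 ← (1−ω)·-1.0000 + ω·0.7687 = 0.0612
  x4: GS value = (-11 - (1)·0.3200 - (-3)·-0.2853 - (3)·0.0612) / (8) = -1.5449;  x4 ← (1−ω)·3.0000 + ω·-1.5449 = 0.2731
Iteration 2:
  x1: GS value = (8 - (-4)·-0.2853 - (1)·0.0612 - (3)·0.2731) / (10) = 0.5978;  x1 ← (1−ω)·0.3200 + ω·0.5978 = 0.4867
  x2: GS value = (9 - (4)·0.4867 - (3)·0.0612 - (1)·0.2731) / (9) = 0.7329;  x2 ← (1−ω)·-0.2853 + ω·0.7329 = 0.3256
  x3: GS value = (11 - (4)·0.4867 - (-2)·0.3256 - (1)·0.2731) / (8) = 1.1789;  x3 ← (1−ω)·0.0612 + ω·1.1789 = 0.7318
  x4: GS value = (-11 - (1)·0.4867 - (-3)·0.3256 - (3)·0.7318) / (8) = -1.5882;  x4 ← (1−ω)·0.2731 + ω·-1.5882 = -0.8437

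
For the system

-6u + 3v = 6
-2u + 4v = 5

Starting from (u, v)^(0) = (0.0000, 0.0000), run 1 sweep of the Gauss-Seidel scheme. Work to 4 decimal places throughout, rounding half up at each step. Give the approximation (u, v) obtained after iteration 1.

(-1.0000, 0.7500)

Iteration 1:
  u = (6 - (3)·0.0000) / (-6) = -1.0000
  v = (5 - (-2)·-1.0000) / (4) = 0.7500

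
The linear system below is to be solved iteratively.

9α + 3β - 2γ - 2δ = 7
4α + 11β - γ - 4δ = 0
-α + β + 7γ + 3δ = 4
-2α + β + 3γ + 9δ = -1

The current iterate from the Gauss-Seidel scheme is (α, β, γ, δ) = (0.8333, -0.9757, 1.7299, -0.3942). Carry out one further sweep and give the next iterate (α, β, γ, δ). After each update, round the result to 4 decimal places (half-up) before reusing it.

One sweep:
  α = (7 - (3)·-0.9757 - (-2)·1.7299 - (-2)·-0.3942) / (9) = 1.3998
  β = (0 - (4)·1.3998 - (-1)·1.7299 - (-4)·-0.3942) / (11) = -0.4951
  γ = (4 - (-1)·1.3998 - (1)·-0.4951 - (3)·-0.3942) / (7) = 1.0111
  δ = (-1 - (-2)·1.3998 - (1)·-0.4951 - (3)·1.0111) / (9) = -0.0821

(1.3998, -0.4951, 1.0111, -0.0821)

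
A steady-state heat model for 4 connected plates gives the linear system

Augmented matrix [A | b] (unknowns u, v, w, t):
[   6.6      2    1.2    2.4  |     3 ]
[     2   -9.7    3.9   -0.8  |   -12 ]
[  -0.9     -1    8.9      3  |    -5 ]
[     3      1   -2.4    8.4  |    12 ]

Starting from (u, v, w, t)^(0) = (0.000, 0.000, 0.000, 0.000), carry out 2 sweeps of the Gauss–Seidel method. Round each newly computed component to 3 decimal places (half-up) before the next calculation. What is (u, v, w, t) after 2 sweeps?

(-0.247, 0.956, -0.817, 1.170)

Iteration 1:
  u = (3 - (2)·0.000 - (1.2)·0.000 - (2.4)·0.000) / (6.6) = 0.455
  v = (-12 - (2)·0.455 - (3.9)·0.000 - (-0.8)·0.000) / (-9.7) = 1.331
  w = (-5 - (-0.9)·0.455 - (-1)·1.331 - (3)·0.000) / (8.9) = -0.366
  t = (12 - (3)·0.455 - (1)·1.331 - (-2.4)·-0.366) / (8.4) = 1.003
Iteration 2:
  u = (3 - (2)·1.331 - (1.2)·-0.366 - (2.4)·1.003) / (6.6) = -0.247
  v = (-12 - (2)·-0.247 - (3.9)·-0.366 - (-0.8)·1.003) / (-9.7) = 0.956
  w = (-5 - (-0.9)·-0.247 - (-1)·0.956 - (3)·1.003) / (8.9) = -0.817
  t = (12 - (3)·-0.247 - (1)·0.956 - (-2.4)·-0.817) / (8.4) = 1.170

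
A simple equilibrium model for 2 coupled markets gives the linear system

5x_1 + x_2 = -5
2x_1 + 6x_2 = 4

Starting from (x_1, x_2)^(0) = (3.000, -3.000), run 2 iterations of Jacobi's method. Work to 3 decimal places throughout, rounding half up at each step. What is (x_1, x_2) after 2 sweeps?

Iteration 1:
  x_1 = (-5 - (1)·-3.000) / (5) = -0.400
  x_2 = (4 - (2)·3.000) / (6) = -0.333
Iteration 2:
  x_1 = (-5 - (1)·-0.333) / (5) = -0.933
  x_2 = (4 - (2)·-0.400) / (6) = 0.800

(-0.933, 0.800)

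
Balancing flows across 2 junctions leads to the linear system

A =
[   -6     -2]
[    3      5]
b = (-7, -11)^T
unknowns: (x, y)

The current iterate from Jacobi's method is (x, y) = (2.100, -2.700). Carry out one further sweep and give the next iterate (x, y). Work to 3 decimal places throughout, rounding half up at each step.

One sweep:
  x = (-7 - (-2)·-2.700) / (-6) = 2.067
  y = (-11 - (3)·2.100) / (5) = -3.460

(2.067, -3.460)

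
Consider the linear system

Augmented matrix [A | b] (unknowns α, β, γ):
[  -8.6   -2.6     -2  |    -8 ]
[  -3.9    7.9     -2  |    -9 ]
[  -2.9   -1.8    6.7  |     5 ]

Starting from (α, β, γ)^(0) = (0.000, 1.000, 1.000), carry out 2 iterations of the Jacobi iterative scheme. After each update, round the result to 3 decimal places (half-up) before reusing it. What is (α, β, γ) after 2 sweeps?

Iteration 1:
  α = (-8 - (-2.6)·1.000 - (-2)·1.000) / (-8.6) = 0.395
  β = (-9 - (-3.9)·0.000 - (-2)·1.000) / (7.9) = -0.886
  γ = (5 - (-2.9)·0.000 - (-1.8)·1.000) / (6.7) = 1.015
Iteration 2:
  α = (-8 - (-2.6)·-0.886 - (-2)·1.015) / (-8.6) = 0.962
  β = (-9 - (-3.9)·0.395 - (-2)·1.015) / (7.9) = -0.687
  γ = (5 - (-2.9)·0.395 - (-1.8)·-0.886) / (6.7) = 0.679

(0.962, -0.687, 0.679)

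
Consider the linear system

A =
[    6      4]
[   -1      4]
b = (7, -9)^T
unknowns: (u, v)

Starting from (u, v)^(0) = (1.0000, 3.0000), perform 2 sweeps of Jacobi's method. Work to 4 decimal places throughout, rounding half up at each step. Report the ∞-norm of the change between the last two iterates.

Iteration 1:
  u = (7 - (4)·3.0000) / (6) = -0.8333
  v = (-9 - (-1)·1.0000) / (4) = -2.0000
Iteration 2:
  u = (7 - (4)·-2.0000) / (6) = 2.5000
  v = (-9 - (-1)·-0.8333) / (4) = -2.4583
Change: (3.3333, -0.4583) → max |·| = 3.3333

3.3333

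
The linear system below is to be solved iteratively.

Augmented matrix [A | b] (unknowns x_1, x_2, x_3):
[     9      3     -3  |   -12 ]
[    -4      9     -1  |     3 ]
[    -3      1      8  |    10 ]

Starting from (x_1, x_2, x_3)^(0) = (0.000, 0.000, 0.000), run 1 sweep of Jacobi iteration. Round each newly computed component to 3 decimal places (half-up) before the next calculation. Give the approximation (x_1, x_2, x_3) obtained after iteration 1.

(-1.333, 0.333, 1.250)

Iteration 1:
  x_1 = (-12 - (3)·0.000 - (-3)·0.000) / (9) = -1.333
  x_2 = (3 - (-4)·0.000 - (-1)·0.000) / (9) = 0.333
  x_3 = (10 - (-3)·0.000 - (1)·0.000) / (8) = 1.250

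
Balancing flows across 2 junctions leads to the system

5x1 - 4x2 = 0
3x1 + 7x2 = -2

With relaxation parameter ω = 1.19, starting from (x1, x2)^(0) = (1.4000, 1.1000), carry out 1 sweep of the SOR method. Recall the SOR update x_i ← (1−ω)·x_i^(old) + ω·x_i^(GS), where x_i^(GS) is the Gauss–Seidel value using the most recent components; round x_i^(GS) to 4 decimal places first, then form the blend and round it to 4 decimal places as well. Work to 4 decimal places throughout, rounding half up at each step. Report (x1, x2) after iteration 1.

Iteration 1:
  x1: GS value = (0 - (-4)·1.1000) / (5) = 0.8800;  x1 ← (1−ω)·1.4000 + ω·0.8800 = 0.7812
  x2: GS value = (-2 - (3)·0.7812) / (7) = -0.6205;  x2 ← (1−ω)·1.1000 + ω·-0.6205 = -0.9474

(0.7812, -0.9474)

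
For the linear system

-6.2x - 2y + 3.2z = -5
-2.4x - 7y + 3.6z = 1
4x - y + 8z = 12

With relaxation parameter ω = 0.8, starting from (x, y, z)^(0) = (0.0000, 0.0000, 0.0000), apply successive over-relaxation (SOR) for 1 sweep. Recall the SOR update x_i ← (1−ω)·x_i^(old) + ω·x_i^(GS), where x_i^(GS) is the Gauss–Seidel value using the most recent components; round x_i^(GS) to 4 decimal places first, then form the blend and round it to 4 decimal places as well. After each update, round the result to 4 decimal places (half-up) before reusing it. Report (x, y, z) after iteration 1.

Iteration 1:
  x: GS value = (-5 - (-2)·0.0000 - (3.2)·0.0000) / (-6.2) = 0.8065;  x ← (1−ω)·0.0000 + ω·0.8065 = 0.6452
  y: GS value = (1 - (-2.4)·0.6452 - (3.6)·0.0000) / (-7) = -0.3641;  y ← (1−ω)·0.0000 + ω·-0.3641 = -0.2913
  z: GS value = (12 - (4)·0.6452 - (-1)·-0.2913) / (8) = 1.1410;  z ← (1−ω)·0.0000 + ω·1.1410 = 0.9128

(0.6452, -0.2913, 0.9128)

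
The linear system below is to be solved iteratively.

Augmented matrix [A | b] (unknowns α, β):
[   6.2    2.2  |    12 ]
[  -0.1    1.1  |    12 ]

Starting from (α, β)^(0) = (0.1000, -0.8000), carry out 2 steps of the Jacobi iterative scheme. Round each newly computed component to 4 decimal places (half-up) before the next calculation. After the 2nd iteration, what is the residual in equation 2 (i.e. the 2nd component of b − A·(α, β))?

-0.4159

Iteration 1:
  α = (12 - (2.2)·-0.8000) / (6.2) = 2.2194
  β = (12 - (-0.1)·0.1000) / (1.1) = 10.9182
Iteration 2:
  α = (12 - (2.2)·10.9182) / (6.2) = -1.9387
  β = (12 - (-0.1)·2.2194) / (1.1) = 11.1109
Residual b − A·x = (-0.4240, -0.4159)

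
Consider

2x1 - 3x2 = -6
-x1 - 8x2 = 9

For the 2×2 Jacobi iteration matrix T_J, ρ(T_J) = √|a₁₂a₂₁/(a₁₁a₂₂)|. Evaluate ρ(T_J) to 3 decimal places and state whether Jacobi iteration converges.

a₁₂a₂₁/(a₁₁a₂₂) = (-3)·(-1) / ((2)·(-8)) = -0.187500
ρ = √|-0.187500| = √0.187500 = 0.433
ρ < 1, so Jacobi converges

0.433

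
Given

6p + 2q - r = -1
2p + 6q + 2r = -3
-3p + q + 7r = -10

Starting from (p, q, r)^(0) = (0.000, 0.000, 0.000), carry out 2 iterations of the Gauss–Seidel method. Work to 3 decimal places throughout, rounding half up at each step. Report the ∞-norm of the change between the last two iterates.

Iteration 1:
  p = (-1 - (2)·0.000 - (-1)·0.000) / (6) = -0.167
  q = (-3 - (2)·-0.167 - (2)·0.000) / (6) = -0.444
  r = (-10 - (-3)·-0.167 - (1)·-0.444) / (7) = -1.437
Iteration 2:
  p = (-1 - (2)·-0.444 - (-1)·-1.437) / (6) = -0.258
  q = (-3 - (2)·-0.258 - (2)·-1.437) / (6) = 0.065
  r = (-10 - (-3)·-0.258 - (1)·0.065) / (7) = -1.548
Change: (-0.091, 0.509, -0.111) → max |·| = 0.509

0.509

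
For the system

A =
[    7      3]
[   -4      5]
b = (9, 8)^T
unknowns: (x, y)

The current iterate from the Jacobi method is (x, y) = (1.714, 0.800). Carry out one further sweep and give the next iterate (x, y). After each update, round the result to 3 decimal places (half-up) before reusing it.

One sweep:
  x = (9 - (3)·0.800) / (7) = 0.943
  y = (8 - (-4)·1.714) / (5) = 2.971

(0.943, 2.971)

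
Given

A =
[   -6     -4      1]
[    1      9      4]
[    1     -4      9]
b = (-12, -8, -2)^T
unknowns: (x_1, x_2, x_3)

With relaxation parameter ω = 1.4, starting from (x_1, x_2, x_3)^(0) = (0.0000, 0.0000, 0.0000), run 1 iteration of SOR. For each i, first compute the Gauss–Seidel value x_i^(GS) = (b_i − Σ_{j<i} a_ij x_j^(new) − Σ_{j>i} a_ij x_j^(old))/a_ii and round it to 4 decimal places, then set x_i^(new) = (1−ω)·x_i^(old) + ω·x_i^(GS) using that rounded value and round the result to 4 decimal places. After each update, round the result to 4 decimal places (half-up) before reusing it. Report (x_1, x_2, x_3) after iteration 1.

(2.8000, -1.6800, -1.7920)

Iteration 1:
  x_1: GS value = (-12 - (-4)·0.0000 - (1)·0.0000) / (-6) = 2.0000;  x_1 ← (1−ω)·0.0000 + ω·2.0000 = 2.8000
  x_2: GS value = (-8 - (1)·2.8000 - (4)·0.0000) / (9) = -1.2000;  x_2 ← (1−ω)·0.0000 + ω·-1.2000 = -1.6800
  x_3: GS value = (-2 - (1)·2.8000 - (-4)·-1.6800) / (9) = -1.2800;  x_3 ← (1−ω)·0.0000 + ω·-1.2800 = -1.7920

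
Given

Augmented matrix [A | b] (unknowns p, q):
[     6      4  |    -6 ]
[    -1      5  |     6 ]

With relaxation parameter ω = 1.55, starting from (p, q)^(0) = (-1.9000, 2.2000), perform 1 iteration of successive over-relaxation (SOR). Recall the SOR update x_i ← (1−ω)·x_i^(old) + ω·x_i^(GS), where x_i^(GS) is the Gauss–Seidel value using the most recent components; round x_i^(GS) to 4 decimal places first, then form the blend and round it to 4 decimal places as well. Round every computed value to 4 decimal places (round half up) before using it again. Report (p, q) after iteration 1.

(-2.7784, -0.2113)

Iteration 1:
  p: GS value = (-6 - (4)·2.2000) / (6) = -2.4667;  p ← (1−ω)·-1.9000 + ω·-2.4667 = -2.7784
  q: GS value = (6 - (-1)·-2.7784) / (5) = 0.6443;  q ← (1−ω)·2.2000 + ω·0.6443 = -0.2113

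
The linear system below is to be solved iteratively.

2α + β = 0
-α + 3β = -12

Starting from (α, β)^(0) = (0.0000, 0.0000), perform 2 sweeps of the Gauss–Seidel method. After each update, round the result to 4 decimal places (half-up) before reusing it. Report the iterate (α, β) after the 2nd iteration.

Iteration 1:
  α = (0 - (1)·0.0000) / (2) = 0.0000
  β = (-12 - (-1)·0.0000) / (3) = -4.0000
Iteration 2:
  α = (0 - (1)·-4.0000) / (2) = 2.0000
  β = (-12 - (-1)·2.0000) / (3) = -3.3333

(2.0000, -3.3333)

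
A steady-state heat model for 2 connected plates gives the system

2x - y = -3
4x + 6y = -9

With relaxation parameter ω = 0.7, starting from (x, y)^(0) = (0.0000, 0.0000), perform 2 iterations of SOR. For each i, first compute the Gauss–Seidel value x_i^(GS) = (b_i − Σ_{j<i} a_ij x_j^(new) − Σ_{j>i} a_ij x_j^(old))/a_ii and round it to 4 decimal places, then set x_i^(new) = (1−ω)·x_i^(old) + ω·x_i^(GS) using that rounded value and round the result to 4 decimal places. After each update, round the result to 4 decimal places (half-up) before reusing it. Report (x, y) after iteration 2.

Iteration 1:
  x: GS value = (-3 - (-1)·0.0000) / (2) = -1.5000;  x ← (1−ω)·0.0000 + ω·-1.5000 = -1.0500
  y: GS value = (-9 - (4)·-1.0500) / (6) = -0.8000;  y ← (1−ω)·0.0000 + ω·-0.8000 = -0.5600
Iteration 2:
  x: GS value = (-3 - (-1)·-0.5600) / (2) = -1.7800;  x ← (1−ω)·-1.0500 + ω·-1.7800 = -1.5610
  y: GS value = (-9 - (4)·-1.5610) / (6) = -0.4593;  y ← (1−ω)·-0.5600 + ω·-0.4593 = -0.4895

(-1.5610, -0.4895)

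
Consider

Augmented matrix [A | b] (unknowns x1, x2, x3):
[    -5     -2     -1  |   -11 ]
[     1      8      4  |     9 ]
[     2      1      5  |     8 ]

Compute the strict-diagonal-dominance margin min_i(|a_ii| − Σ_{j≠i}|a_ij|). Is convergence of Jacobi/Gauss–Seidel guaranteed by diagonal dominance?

row 1: |-5| − (2+1) = 2
row 2: |8| − (1+4) = 3
row 3: |5| − (2+1) = 2
minimum over rows = 2 → strictly diagonally dominant (convergence guaranteed)

2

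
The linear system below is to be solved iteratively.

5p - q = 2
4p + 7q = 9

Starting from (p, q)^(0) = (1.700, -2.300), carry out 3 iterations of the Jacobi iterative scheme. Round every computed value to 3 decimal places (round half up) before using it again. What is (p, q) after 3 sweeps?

Iteration 1:
  p = (2 - (-1)·-2.300) / (5) = -0.060
  q = (9 - (4)·1.700) / (7) = 0.314
Iteration 2:
  p = (2 - (-1)·0.314) / (5) = 0.463
  q = (9 - (4)·-0.060) / (7) = 1.320
Iteration 3:
  p = (2 - (-1)·1.320) / (5) = 0.664
  q = (9 - (4)·0.463) / (7) = 1.021

(0.664, 1.021)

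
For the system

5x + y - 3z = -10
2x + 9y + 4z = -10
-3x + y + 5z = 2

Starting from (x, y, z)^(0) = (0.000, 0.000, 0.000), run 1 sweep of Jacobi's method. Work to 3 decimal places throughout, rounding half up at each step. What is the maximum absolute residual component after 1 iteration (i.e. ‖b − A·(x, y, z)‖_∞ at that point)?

4.889

Iteration 1:
  x = (-10 - (1)·0.000 - (-3)·0.000) / (5) = -2.000
  y = (-10 - (2)·0.000 - (4)·0.000) / (9) = -1.111
  z = (2 - (-3)·0.000 - (1)·0.000) / (5) = 0.400
Residual b − A·x = (2.311, 2.399, -4.889); ∞-norm = 4.889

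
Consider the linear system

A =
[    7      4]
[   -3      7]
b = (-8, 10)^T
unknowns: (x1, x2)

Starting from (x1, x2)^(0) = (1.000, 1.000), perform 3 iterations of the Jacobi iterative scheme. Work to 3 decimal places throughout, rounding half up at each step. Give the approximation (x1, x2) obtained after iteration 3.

(-1.539, 0.484)

Iteration 1:
  x1 = (-8 - (4)·1.000) / (7) = -1.714
  x2 = (10 - (-3)·1.000) / (7) = 1.857
Iteration 2:
  x1 = (-8 - (4)·1.857) / (7) = -2.204
  x2 = (10 - (-3)·-1.714) / (7) = 0.694
Iteration 3:
  x1 = (-8 - (4)·0.694) / (7) = -1.539
  x2 = (10 - (-3)·-2.204) / (7) = 0.484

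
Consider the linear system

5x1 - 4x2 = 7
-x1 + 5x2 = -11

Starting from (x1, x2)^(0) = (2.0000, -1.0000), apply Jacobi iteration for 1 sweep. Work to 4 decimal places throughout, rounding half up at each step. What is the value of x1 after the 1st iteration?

0.6000

Iteration 1:
  x1 = (7 - (-4)·-1.0000) / (5) = 0.6000
  x2 = (-11 - (-1)·2.0000) / (5) = -1.8000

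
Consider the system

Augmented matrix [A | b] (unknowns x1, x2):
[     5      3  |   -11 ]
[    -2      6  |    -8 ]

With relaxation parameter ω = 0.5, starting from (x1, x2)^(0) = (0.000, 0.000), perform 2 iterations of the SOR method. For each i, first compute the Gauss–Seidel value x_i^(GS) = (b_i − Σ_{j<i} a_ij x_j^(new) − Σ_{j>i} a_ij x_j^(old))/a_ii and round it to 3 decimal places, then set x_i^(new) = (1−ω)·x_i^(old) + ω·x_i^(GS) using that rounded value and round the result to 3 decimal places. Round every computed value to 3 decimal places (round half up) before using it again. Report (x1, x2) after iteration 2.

Iteration 1:
  x1: GS value = (-11 - (3)·0.000) / (5) = -2.200;  x1 ← (1−ω)·0.000 + ω·-2.200 = -1.100
  x2: GS value = (-8 - (-2)·-1.100) / (6) = -1.700;  x2 ← (1−ω)·0.000 + ω·-1.700 = -0.850
Iteration 2:
  x1: GS value = (-11 - (3)·-0.850) / (5) = -1.690;  x1 ← (1−ω)·-1.100 + ω·-1.690 = -1.395
  x2: GS value = (-8 - (-2)·-1.395) / (6) = -1.798;  x2 ← (1−ω)·-0.850 + ω·-1.798 = -1.324

(-1.395, -1.324)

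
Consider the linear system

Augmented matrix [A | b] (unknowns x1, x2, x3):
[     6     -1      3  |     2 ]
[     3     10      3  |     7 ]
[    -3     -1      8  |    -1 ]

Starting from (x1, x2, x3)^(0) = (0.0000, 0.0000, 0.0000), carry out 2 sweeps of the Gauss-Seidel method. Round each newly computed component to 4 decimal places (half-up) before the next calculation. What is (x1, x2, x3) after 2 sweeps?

Iteration 1:
  x1 = (2 - (-1)·0.0000 - (3)·0.0000) / (6) = 0.3333
  x2 = (7 - (3)·0.3333 - (3)·0.0000) / (10) = 0.6000
  x3 = (-1 - (-3)·0.3333 - (-1)·0.6000) / (8) = 0.0750
Iteration 2:
  x1 = (2 - (-1)·0.6000 - (3)·0.0750) / (6) = 0.3958
  x2 = (7 - (3)·0.3958 - (3)·0.0750) / (10) = 0.5588
  x3 = (-1 - (-3)·0.3958 - (-1)·0.5588) / (8) = 0.0933

(0.3958, 0.5588, 0.0933)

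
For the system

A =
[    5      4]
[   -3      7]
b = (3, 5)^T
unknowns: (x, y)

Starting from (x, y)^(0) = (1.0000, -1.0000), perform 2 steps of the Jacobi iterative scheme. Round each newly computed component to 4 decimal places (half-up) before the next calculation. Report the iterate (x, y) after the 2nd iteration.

(-0.3143, 1.3143)

Iteration 1:
  x = (3 - (4)·-1.0000) / (5) = 1.4000
  y = (5 - (-3)·1.0000) / (7) = 1.1429
Iteration 2:
  x = (3 - (4)·1.1429) / (5) = -0.3143
  y = (5 - (-3)·1.4000) / (7) = 1.3143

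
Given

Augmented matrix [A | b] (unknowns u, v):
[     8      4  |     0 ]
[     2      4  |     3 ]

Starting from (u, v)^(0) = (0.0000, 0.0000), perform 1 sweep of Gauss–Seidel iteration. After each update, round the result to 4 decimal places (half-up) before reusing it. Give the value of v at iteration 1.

0.7500

Iteration 1:
  u = (0 - (4)·0.0000) / (8) = 0.0000
  v = (3 - (2)·0.0000) / (4) = 0.7500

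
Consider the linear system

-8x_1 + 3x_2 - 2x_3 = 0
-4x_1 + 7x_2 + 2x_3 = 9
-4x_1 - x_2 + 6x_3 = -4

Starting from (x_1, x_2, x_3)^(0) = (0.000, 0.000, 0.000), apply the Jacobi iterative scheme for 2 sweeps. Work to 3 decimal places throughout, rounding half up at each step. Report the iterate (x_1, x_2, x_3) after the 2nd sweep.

(0.649, 1.476, -0.452)

Iteration 1:
  x_1 = (0 - (3)·0.000 - (-2)·0.000) / (-8) = 0.000
  x_2 = (9 - (-4)·0.000 - (2)·0.000) / (7) = 1.286
  x_3 = (-4 - (-4)·0.000 - (-1)·0.000) / (6) = -0.667
Iteration 2:
  x_1 = (0 - (3)·1.286 - (-2)·-0.667) / (-8) = 0.649
  x_2 = (9 - (-4)·0.000 - (2)·-0.667) / (7) = 1.476
  x_3 = (-4 - (-4)·0.000 - (-1)·1.286) / (6) = -0.452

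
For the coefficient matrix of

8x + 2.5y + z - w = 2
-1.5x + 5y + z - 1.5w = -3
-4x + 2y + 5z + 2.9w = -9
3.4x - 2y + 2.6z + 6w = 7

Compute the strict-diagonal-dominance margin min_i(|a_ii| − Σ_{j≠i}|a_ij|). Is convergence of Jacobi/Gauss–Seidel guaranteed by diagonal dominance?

row 1: |8| − (2.5+1+1) = 3.5
row 2: |5| − (1.5+1+1.5) = 1
row 3: |5| − (4+2+2.9) = -3.9
row 4: |6| − (3.4+2+2.6) = -2
minimum over rows = -3.9 → not strictly diagonally dominant

-3.9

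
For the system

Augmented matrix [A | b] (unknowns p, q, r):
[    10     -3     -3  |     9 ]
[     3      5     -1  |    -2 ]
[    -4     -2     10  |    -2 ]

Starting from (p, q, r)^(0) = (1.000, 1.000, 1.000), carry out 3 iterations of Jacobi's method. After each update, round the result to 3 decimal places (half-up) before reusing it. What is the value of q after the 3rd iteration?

-0.820

Iteration 1:
  p = (9 - (-3)·1.000 - (-3)·1.000) / (10) = 1.500
  q = (-2 - (3)·1.000 - (-1)·1.000) / (5) = -0.800
  r = (-2 - (-4)·1.000 - (-2)·1.000) / (10) = 0.400
Iteration 2:
  p = (9 - (-3)·-0.800 - (-3)·0.400) / (10) = 0.780
  q = (-2 - (3)·1.500 - (-1)·0.400) / (5) = -1.220
  r = (-2 - (-4)·1.500 - (-2)·-0.800) / (10) = 0.240
Iteration 3:
  p = (9 - (-3)·-1.220 - (-3)·0.240) / (10) = 0.606
  q = (-2 - (3)·0.780 - (-1)·0.240) / (5) = -0.820
  r = (-2 - (-4)·0.780 - (-2)·-1.220) / (10) = -0.132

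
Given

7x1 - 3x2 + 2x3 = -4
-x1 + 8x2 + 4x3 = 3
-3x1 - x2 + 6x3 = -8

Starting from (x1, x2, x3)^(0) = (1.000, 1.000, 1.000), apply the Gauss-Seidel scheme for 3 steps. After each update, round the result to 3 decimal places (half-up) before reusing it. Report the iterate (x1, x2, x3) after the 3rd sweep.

(0.272, 1.030, -1.026)

Iteration 1:
  x1 = (-4 - (-3)·1.000 - (2)·1.000) / (7) = -0.429
  x2 = (3 - (-1)·-0.429 - (4)·1.000) / (8) = -0.179
  x3 = (-8 - (-3)·-0.429 - (-1)·-0.179) / (6) = -1.578
Iteration 2:
  x1 = (-4 - (-3)·-0.179 - (2)·-1.578) / (7) = -0.197
  x2 = (3 - (-1)·-0.197 - (4)·-1.578) / (8) = 1.139
  x3 = (-8 - (-3)·-0.197 - (-1)·1.139) / (6) = -1.242
Iteration 3:
  x1 = (-4 - (-3)·1.139 - (2)·-1.242) / (7) = 0.272
  x2 = (3 - (-1)·0.272 - (4)·-1.242) / (8) = 1.030
  x3 = (-8 - (-3)·0.272 - (-1)·1.030) / (6) = -1.026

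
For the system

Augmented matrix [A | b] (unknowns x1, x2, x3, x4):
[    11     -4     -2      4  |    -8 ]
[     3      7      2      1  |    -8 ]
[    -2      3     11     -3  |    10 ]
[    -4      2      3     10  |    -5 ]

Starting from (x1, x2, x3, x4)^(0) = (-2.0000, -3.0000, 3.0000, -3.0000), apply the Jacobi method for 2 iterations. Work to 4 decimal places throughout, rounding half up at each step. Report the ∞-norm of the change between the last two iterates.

Iteration 1:
  x1 = (-8 - (-4)·-3.0000 - (-2)·3.0000 - (4)·-3.0000) / (11) = -0.1818
  x2 = (-8 - (3)·-2.0000 - (2)·3.0000 - (1)·-3.0000) / (7) = -0.7143
  x3 = (10 - (-2)·-2.0000 - (3)·-3.0000 - (-3)·-3.0000) / (11) = 0.5455
  x4 = (-5 - (-4)·-2.0000 - (2)·-3.0000 - (3)·3.0000) / (10) = -1.6000
Iteration 2:
  x1 = (-8 - (-4)·-0.7143 - (-2)·0.5455 - (4)·-1.6000) / (11) = -0.3060
  x2 = (-8 - (3)·-0.1818 - (2)·0.5455 - (1)·-1.6000) / (7) = -0.9922
  x3 = (10 - (-2)·-0.1818 - (3)·-0.7143 - (-3)·-1.6000) / (11) = 0.6345
  x4 = (-5 - (-4)·-0.1818 - (2)·-0.7143 - (3)·0.5455) / (10) = -0.5935
Change: (-0.1242, -0.2779, 0.0890, 1.0065) → max |·| = 1.0065

1.0065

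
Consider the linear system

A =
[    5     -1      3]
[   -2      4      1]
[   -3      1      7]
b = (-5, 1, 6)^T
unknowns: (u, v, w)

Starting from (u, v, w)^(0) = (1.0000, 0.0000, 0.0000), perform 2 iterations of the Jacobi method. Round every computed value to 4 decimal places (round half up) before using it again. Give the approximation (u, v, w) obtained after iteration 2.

Iteration 1:
  u = (-5 - (-1)·0.0000 - (3)·0.0000) / (5) = -1.0000
  v = (1 - (-2)·1.0000 - (1)·0.0000) / (4) = 0.7500
  w = (6 - (-3)·1.0000 - (1)·0.0000) / (7) = 1.2857
Iteration 2:
  u = (-5 - (-1)·0.7500 - (3)·1.2857) / (5) = -1.6214
  v = (1 - (-2)·-1.0000 - (1)·1.2857) / (4) = -0.5714
  w = (6 - (-3)·-1.0000 - (1)·0.7500) / (7) = 0.3214

(-1.6214, -0.5714, 0.3214)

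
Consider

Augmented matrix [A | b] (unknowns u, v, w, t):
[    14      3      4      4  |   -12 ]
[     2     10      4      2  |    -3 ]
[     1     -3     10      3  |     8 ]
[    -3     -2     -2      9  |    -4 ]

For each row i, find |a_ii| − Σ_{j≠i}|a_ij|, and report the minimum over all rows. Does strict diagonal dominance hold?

2

row 1: |14| − (3+4+4) = 3
row 2: |10| − (2+4+2) = 2
row 3: |10| − (1+3+3) = 3
row 4: |9| − (3+2+2) = 2
minimum over rows = 2 → strictly diagonally dominant (convergence guaranteed)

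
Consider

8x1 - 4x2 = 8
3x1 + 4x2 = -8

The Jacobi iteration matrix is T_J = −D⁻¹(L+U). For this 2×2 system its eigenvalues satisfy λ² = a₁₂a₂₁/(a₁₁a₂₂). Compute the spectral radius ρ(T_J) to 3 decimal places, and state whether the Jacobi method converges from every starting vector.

0.612

a₁₂a₂₁/(a₁₁a₂₂) = (-4)·(3) / ((8)·(4)) = -0.375000
ρ = √|-0.375000| = √0.375000 = 0.612
ρ < 1, so Jacobi converges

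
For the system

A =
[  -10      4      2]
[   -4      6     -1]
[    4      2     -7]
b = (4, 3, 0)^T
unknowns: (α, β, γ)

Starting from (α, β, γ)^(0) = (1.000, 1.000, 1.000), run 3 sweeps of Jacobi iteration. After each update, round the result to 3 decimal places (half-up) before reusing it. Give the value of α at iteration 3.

Iteration 1:
  α = (4 - (4)·1.000 - (2)·1.000) / (-10) = 0.200
  β = (3 - (-4)·1.000 - (-1)·1.000) / (6) = 1.333
  γ = (0 - (4)·1.000 - (2)·1.000) / (-7) = 0.857
Iteration 2:
  α = (4 - (4)·1.333 - (2)·0.857) / (-10) = 0.305
  β = (3 - (-4)·0.200 - (-1)·0.857) / (6) = 0.776
  γ = (0 - (4)·0.200 - (2)·1.333) / (-7) = 0.495
Iteration 3:
  α = (4 - (4)·0.776 - (2)·0.495) / (-10) = 0.009
  β = (3 - (-4)·0.305 - (-1)·0.495) / (6) = 0.786
  γ = (0 - (4)·0.305 - (2)·0.776) / (-7) = 0.396

0.009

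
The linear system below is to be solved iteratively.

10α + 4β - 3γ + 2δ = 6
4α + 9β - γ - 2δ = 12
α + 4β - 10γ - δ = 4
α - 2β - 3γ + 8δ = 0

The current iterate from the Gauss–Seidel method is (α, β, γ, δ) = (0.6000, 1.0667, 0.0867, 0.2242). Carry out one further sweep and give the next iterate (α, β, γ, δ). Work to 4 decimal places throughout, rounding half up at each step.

One sweep:
  α = (6 - (4)·1.0667 - (-3)·0.0867 - (2)·0.2242) / (10) = 0.1545
  β = (12 - (4)·0.1545 - (-1)·0.0867 - (-2)·0.2242) / (9) = 1.3241
  γ = (4 - (1)·0.1545 - (4)·1.3241 - (-1)·0.2242) / (-10) = 0.1227
  δ = (0 - (1)·0.1545 - (-2)·1.3241 - (-3)·0.1227) / (8) = 0.3577

(0.1545, 1.3241, 0.1227, 0.3577)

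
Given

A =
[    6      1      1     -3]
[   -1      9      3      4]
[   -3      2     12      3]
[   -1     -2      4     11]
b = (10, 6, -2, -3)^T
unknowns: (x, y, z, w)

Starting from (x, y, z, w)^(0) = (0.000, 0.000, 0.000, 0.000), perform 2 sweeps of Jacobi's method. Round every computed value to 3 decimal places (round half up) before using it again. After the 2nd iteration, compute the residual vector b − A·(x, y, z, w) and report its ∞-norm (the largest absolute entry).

Iteration 1:
  x = (10 - (1)·0.000 - (1)·0.000 - (-3)·0.000) / (6) = 1.667
  y = (6 - (-1)·0.000 - (3)·0.000 - (4)·0.000) / (9) = 0.667
  z = (-2 - (-3)·0.000 - (2)·0.000 - (3)·0.000) / (12) = -0.167
  w = (-3 - (-1)·0.000 - (-2)·0.000 - (4)·0.000) / (11) = -0.273
Iteration 2:
  x = (10 - (1)·0.667 - (1)·-0.167 - (-3)·-0.273) / (6) = 1.447
  y = (6 - (-1)·1.667 - (3)·-0.167 - (4)·-0.273) / (9) = 1.029
  z = (-2 - (-3)·1.667 - (2)·0.667 - (3)·-0.273) / (12) = 0.207
  w = (-3 - (-1)·1.667 - (-2)·0.667 - (4)·-0.167) / (11) = 0.061
Residual b − A·x = (0.265, -2.679, -2.384, -0.994); ∞-norm = 2.679

2.679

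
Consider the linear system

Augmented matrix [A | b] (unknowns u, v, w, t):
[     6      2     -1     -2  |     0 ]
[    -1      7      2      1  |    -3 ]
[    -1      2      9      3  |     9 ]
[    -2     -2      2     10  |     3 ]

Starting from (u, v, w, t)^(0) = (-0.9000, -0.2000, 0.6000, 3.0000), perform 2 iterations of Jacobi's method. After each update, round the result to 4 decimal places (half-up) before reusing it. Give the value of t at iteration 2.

0.3130

Iteration 1:
  u = (0 - (2)·-0.2000 - (-1)·0.6000 - (-2)·3.0000) / (6) = 1.1667
  v = (-3 - (-1)·-0.9000 - (2)·0.6000 - (1)·3.0000) / (7) = -1.1571
  w = (9 - (-1)·-0.9000 - (2)·-0.2000 - (3)·3.0000) / (9) = -0.0556
  t = (3 - (-2)·-0.9000 - (-2)·-0.2000 - (2)·0.6000) / (10) = -0.0400
Iteration 2:
  u = (0 - (2)·-1.1571 - (-1)·-0.0556 - (-2)·-0.0400) / (6) = 0.3631
  v = (-3 - (-1)·1.1667 - (2)·-0.0556 - (1)·-0.0400) / (7) = -0.2403
  w = (9 - (-1)·1.1667 - (2)·-1.1571 - (3)·-0.0400) / (9) = 1.4001
  t = (3 - (-2)·1.1667 - (-2)·-1.1571 - (2)·-0.0556) / (10) = 0.3130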